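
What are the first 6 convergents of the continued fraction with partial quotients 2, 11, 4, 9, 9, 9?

Using the convergent recurrence p_i = a_i*p_{i-1} + p_{i-2}, q_i = a_i*q_{i-1} + q_{i-2} with p_{-2}=0, p_{-1}=1, q_{-2}=1, q_{-1}=0:
  i=0: a_0=2, p_0 = 2*1 + 0 = 2, q_0 = 2*0 + 1 = 1.
  i=1: a_1=11, p_1 = 11*2 + 1 = 23, q_1 = 11*1 + 0 = 11.
  i=2: a_2=4, p_2 = 4*23 + 2 = 94, q_2 = 4*11 + 1 = 45.
  i=3: a_3=9, p_3 = 9*94 + 23 = 869, q_3 = 9*45 + 11 = 416.
  i=4: a_4=9, p_4 = 9*869 + 94 = 7915, q_4 = 9*416 + 45 = 3789.
  i=5: a_5=9, p_5 = 9*7915 + 869 = 72104, q_5 = 9*3789 + 416 = 34517.

2/1, 23/11, 94/45, 869/416, 7915/3789, 72104/34517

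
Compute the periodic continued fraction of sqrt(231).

[15; (5, 30)]

Write x_i = (sqrt(231) + m_i)/d_i with (m_0, d_0) = (0, 1). a_0 = floor(sqrt(231)) = 15, since 15^2 = 225 <= 231 < 256 = 16^2.
Iterate m_{i+1} = d_i*a_i - m_i, d_{i+1} = (231 - m_{i+1}^2)/d_i, a_{i+1} = floor((a_0 + m_{i+1})/d_{i+1}):
  m_1 = 1*15 - 0 = 15, d_1 = (231 - 15^2)/1 = 6/1 = 6, a_1 = floor((15 + 15)/6) = 5.
  m_2 = 6*5 - 15 = 15, d_2 = (231 - 15^2)/6 = 6/6 = 1, a_2 = floor((15 + 15)/1) = 30.
  m_3 = 1*30 - 15 = 15, d_3 = (231 - 15^2)/1 = 6/1 = 6: (m_3, d_3) = (m_1, d_1) = (15, 6), so from here the quotients repeat a_1, a_2; the period length is 2.
Hence the expansion of sqrt(231) is a_0 = 15 followed by the repeating block 5, 30 (period 2).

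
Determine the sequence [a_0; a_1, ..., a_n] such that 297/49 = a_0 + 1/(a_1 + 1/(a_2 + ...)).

[6; 16, 3]

Run the Euclidean algorithm on 297 and 49; the successive quotients are the partial quotients a_0, a_1, ... (each step inverts the fractional part left over by the previous one):
  297 = 6*49 + 3, so a_0 = 6.
  49 = 16*3 + 1, so a_1 = 16.
  3 = 3*1 + 0, so a_2 = 3.
The remainder reaches 0 after 3 divisions, so the expansion has 3 partial quotients, read off in order.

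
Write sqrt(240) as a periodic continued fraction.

[15; (2, 30)]

Write x_i = (sqrt(240) + m_i)/d_i with (m_0, d_0) = (0, 1). a_0 = floor(sqrt(240)) = 15, since 15^2 = 225 <= 240 < 256 = 16^2.
Iterate m_{i+1} = d_i*a_i - m_i, d_{i+1} = (240 - m_{i+1}^2)/d_i, a_{i+1} = floor((a_0 + m_{i+1})/d_{i+1}):
  m_1 = 1*15 - 0 = 15, d_1 = (240 - 15^2)/1 = 15/1 = 15, a_1 = floor((15 + 15)/15) = 2.
  m_2 = 15*2 - 15 = 15, d_2 = (240 - 15^2)/15 = 15/15 = 1, a_2 = floor((15 + 15)/1) = 30.
  m_3 = 1*30 - 15 = 15, d_3 = (240 - 15^2)/1 = 15/1 = 15: (m_3, d_3) = (m_1, d_1) = (15, 15), so from here the quotients repeat a_1, a_2; the period length is 2.
Hence the expansion of sqrt(240) is a_0 = 15 followed by the repeating block 2, 30 (period 2).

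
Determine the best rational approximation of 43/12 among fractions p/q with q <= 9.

Expand x = 43/12 as a continued fraction with the Euclidean algorithm:
  43 = 3*12 + 7, so a_0 = 3.
  12 = 1*7 + 5, so a_1 = 1.
  7 = 1*5 + 2, so a_2 = 1.
  5 = 2*2 + 1, so a_3 = 2.
  2 = 2*1 + 0, so a_4 = 2.
so x = [3; 1, 1, 2, 2].
Convergents (p_i = a_i*p_{i-1} + p_{i-2}, q_i = a_i*q_{i-1} + q_{i-2} with p_{-2}=0, p_{-1}=1, q_{-2}=1, q_{-1}=0), until the denominator exceeds 9:
  i=0: a_0=3, p_0 = 3*1 + 0 = 3, q_0 = 3*0 + 1 = 1.
  i=1: a_1=1, p_1 = 1*3 + 1 = 4, q_1 = 1*1 + 0 = 1.
  i=2: a_2=1, p_2 = 1*4 + 3 = 7, q_2 = 1*1 + 1 = 2.
  i=3: a_3=2, p_3 = 2*7 + 4 = 18, q_3 = 2*2 + 1 = 5.
  i=4: a_4=2, p_4 = 2*18 + 7 = 43, q_4 = 2*5 + 2 = 12.
q_4 = 12 > 9, so the last convergent with denominator <= 9 is p_3/q_3 = 18/5.
The closest fraction with denominator <= 9 is either p_3/q_3 or the intermediate fraction (k*p_3 + p_2)/(k*q_3 + q_2) with the largest k >= 1 whose denominator stays <= 9; these approach x as k grows, and every other convergent or intermediate fraction in range is farther away.
Largest k: floor((9 - q_2)/q_3) = floor((9 - 2)/5) = 1.
That gives (1*18 + 7)/(1*5 + 2) = 25/7.
Compare the errors: |x - 18/5| = |43*5 - 18*12|/(12*5) = 1/60, and |x - 25/7| = |43*7 - 25*12|/(12*7) = 1/84.
Cross-multiplying, 1*60 = 60 < 84 = 1*84, so 1/84 is smaller: the intermediate fraction 25/7 is closer to x than 18/5.

25/7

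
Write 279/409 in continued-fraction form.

Run the Euclidean algorithm on 279 and 409; the successive quotients are the partial quotients a_0, a_1, ... (each step inverts the fractional part left over by the previous one):
  279 = 0*409 + 279, so a_0 = 0.
  409 = 1*279 + 130, so a_1 = 1.
  279 = 2*130 + 19, so a_2 = 2.
  130 = 6*19 + 16, so a_3 = 6.
  19 = 1*16 + 3, so a_4 = 1.
  16 = 5*3 + 1, so a_5 = 5.
  3 = 3*1 + 0, so a_6 = 3.
The remainder reaches 0 after 7 divisions, so the expansion has 7 partial quotients, read off in order.

[0; 1, 2, 6, 1, 5, 3]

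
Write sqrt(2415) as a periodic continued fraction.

Write x_i = (sqrt(2415) + m_i)/d_i with (m_0, d_0) = (0, 1). a_0 = floor(sqrt(2415)) = 49, since 49^2 = 2401 <= 2415 < 2500 = 50^2.
Iterate m_{i+1} = d_i*a_i - m_i, d_{i+1} = (2415 - m_{i+1}^2)/d_i, a_{i+1} = floor((a_0 + m_{i+1})/d_{i+1}):
  m_1 = 1*49 - 0 = 49, d_1 = (2415 - 49^2)/1 = 14/1 = 14, a_1 = floor((49 + 49)/14) = 7.
  m_2 = 14*7 - 49 = 49, d_2 = (2415 - 49^2)/14 = 14/14 = 1, a_2 = floor((49 + 49)/1) = 98.
  m_3 = 1*98 - 49 = 49, d_3 = (2415 - 49^2)/1 = 14/1 = 14: (m_3, d_3) = (m_1, d_1) = (49, 14), so from here the quotients repeat a_1, a_2; the period length is 2.
Hence the expansion of sqrt(2415) is a_0 = 49 followed by the repeating block 7, 98 (period 2).

[49; (7, 98)]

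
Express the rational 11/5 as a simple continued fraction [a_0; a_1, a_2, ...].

Run the Euclidean algorithm on 11 and 5; the successive quotients are the partial quotients a_0, a_1, ... (each step inverts the fractional part left over by the previous one):
  11 = 2*5 + 1, so a_0 = 2.
  5 = 5*1 + 0, so a_1 = 5.
The remainder reaches 0 after 2 divisions, so the expansion has 2 partial quotients, read off in order.

[2; 5]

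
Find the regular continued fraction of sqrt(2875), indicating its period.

[53; (1, 1, 1, 1, 1, 1, 1, 106)]

Write x_i = (sqrt(2875) + m_i)/d_i with (m_0, d_0) = (0, 1). a_0 = floor(sqrt(2875)) = 53, since 53^2 = 2809 <= 2875 < 2916 = 54^2.
Iterate m_{i+1} = d_i*a_i - m_i, d_{i+1} = (2875 - m_{i+1}^2)/d_i, a_{i+1} = floor((a_0 + m_{i+1})/d_{i+1}):
  m_1 = 1*53 - 0 = 53, d_1 = (2875 - 53^2)/1 = 66/1 = 66, a_1 = floor((53 + 53)/66) = 1.
  m_2 = 66*1 - 53 = 13, d_2 = (2875 - 13^2)/66 = 2706/66 = 41, a_2 = floor((53 + 13)/41) = 1.
  m_3 = 41*1 - 13 = 28, d_3 = (2875 - 28^2)/41 = 2091/41 = 51, a_3 = floor((53 + 28)/51) = 1.
  m_4 = 51*1 - 28 = 23, d_4 = (2875 - 23^2)/51 = 2346/51 = 46, a_4 = floor((53 + 23)/46) = 1.
  m_5 = 46*1 - 23 = 23, d_5 = (2875 - 23^2)/46 = 2346/46 = 51, a_5 = floor((53 + 23)/51) = 1.
  m_6 = 51*1 - 23 = 28, d_6 = (2875 - 28^2)/51 = 2091/51 = 41, a_6 = floor((53 + 28)/41) = 1.
  m_7 = 41*1 - 28 = 13, d_7 = (2875 - 13^2)/41 = 2706/41 = 66, a_7 = floor((53 + 13)/66) = 1.
  m_8 = 66*1 - 13 = 53, d_8 = (2875 - 53^2)/66 = 66/66 = 1, a_8 = floor((53 + 53)/1) = 106.
  m_9 = 1*106 - 53 = 53, d_9 = (2875 - 53^2)/1 = 66/1 = 66: (m_9, d_9) = (m_1, d_1) = (53, 66), so from here the quotients repeat a_1, ..., a_8; the period length is 8.
Hence the expansion of sqrt(2875) is a_0 = 53 followed by the repeating block 1, 1, 1, 1, 1, 1, 1, 106 (period 8).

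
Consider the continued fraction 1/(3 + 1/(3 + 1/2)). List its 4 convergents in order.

0/1, 1/3, 3/10, 7/23

Using the convergent recurrence p_i = a_i*p_{i-1} + p_{i-2}, q_i = a_i*q_{i-1} + q_{i-2} with p_{-2}=0, p_{-1}=1, q_{-2}=1, q_{-1}=0:
  i=0: a_0=0, p_0 = 0*1 + 0 = 0, q_0 = 0*0 + 1 = 1.
  i=1: a_1=3, p_1 = 3*0 + 1 = 1, q_1 = 3*1 + 0 = 3.
  i=2: a_2=3, p_2 = 3*1 + 0 = 3, q_2 = 3*3 + 1 = 10.
  i=3: a_3=2, p_3 = 2*3 + 1 = 7, q_3 = 2*10 + 3 = 23.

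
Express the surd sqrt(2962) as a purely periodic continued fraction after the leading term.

[54; (2, 2, 1, 4, 54, 4, 1, 2, 2, 108)]

Write x_i = (sqrt(2962) + m_i)/d_i with (m_0, d_0) = (0, 1). a_0 = floor(sqrt(2962)) = 54, since 54^2 = 2916 <= 2962 < 3025 = 55^2.
Iterate m_{i+1} = d_i*a_i - m_i, d_{i+1} = (2962 - m_{i+1}^2)/d_i, a_{i+1} = floor((a_0 + m_{i+1})/d_{i+1}):
  m_1 = 1*54 - 0 = 54, d_1 = (2962 - 54^2)/1 = 46/1 = 46, a_1 = floor((54 + 54)/46) = 2.
  m_2 = 46*2 - 54 = 38, d_2 = (2962 - 38^2)/46 = 1518/46 = 33, a_2 = floor((54 + 38)/33) = 2.
  m_3 = 33*2 - 38 = 28, d_3 = (2962 - 28^2)/33 = 2178/33 = 66, a_3 = floor((54 + 28)/66) = 1.
  m_4 = 66*1 - 28 = 38, d_4 = (2962 - 38^2)/66 = 1518/66 = 23, a_4 = floor((54 + 38)/23) = 4.
  m_5 = 23*4 - 38 = 54, d_5 = (2962 - 54^2)/23 = 46/23 = 2, a_5 = floor((54 + 54)/2) = 54.
  m_6 = 2*54 - 54 = 54, d_6 = (2962 - 54^2)/2 = 46/2 = 23, a_6 = floor((54 + 54)/23) = 4.
  m_7 = 23*4 - 54 = 38, d_7 = (2962 - 38^2)/23 = 1518/23 = 66, a_7 = floor((54 + 38)/66) = 1.
  m_8 = 66*1 - 38 = 28, d_8 = (2962 - 28^2)/66 = 2178/66 = 33, a_8 = floor((54 + 28)/33) = 2.
  m_9 = 33*2 - 28 = 38, d_9 = (2962 - 38^2)/33 = 1518/33 = 46, a_9 = floor((54 + 38)/46) = 2.
  m_10 = 46*2 - 38 = 54, d_10 = (2962 - 54^2)/46 = 46/46 = 1, a_10 = floor((54 + 54)/1) = 108.
  m_11 = 1*108 - 54 = 54, d_11 = (2962 - 54^2)/1 = 46/1 = 46: (m_11, d_11) = (m_1, d_1) = (54, 46), so from here the quotients repeat a_1, ..., a_10; the period length is 10.
Hence the expansion of sqrt(2962) is a_0 = 54 followed by the repeating block 2, 2, 1, 4, 54, 4, 1, 2, 2, 108 (period 10).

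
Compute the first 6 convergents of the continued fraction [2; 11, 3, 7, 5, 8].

2/1, 23/11, 71/34, 520/249, 2671/1279, 21888/10481

Using the convergent recurrence p_i = a_i*p_{i-1} + p_{i-2}, q_i = a_i*q_{i-1} + q_{i-2} with p_{-2}=0, p_{-1}=1, q_{-2}=1, q_{-1}=0:
  i=0: a_0=2, p_0 = 2*1 + 0 = 2, q_0 = 2*0 + 1 = 1.
  i=1: a_1=11, p_1 = 11*2 + 1 = 23, q_1 = 11*1 + 0 = 11.
  i=2: a_2=3, p_2 = 3*23 + 2 = 71, q_2 = 3*11 + 1 = 34.
  i=3: a_3=7, p_3 = 7*71 + 23 = 520, q_3 = 7*34 + 11 = 249.
  i=4: a_4=5, p_4 = 5*520 + 71 = 2671, q_4 = 5*249 + 34 = 1279.
  i=5: a_5=8, p_5 = 8*2671 + 520 = 21888, q_5 = 8*1279 + 249 = 10481.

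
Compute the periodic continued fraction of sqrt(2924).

[54; (13, 1, 1, 26, 1, 1, 13, 108)]

Write x_i = (sqrt(2924) + m_i)/d_i with (m_0, d_0) = (0, 1). a_0 = floor(sqrt(2924)) = 54, since 54^2 = 2916 <= 2924 < 3025 = 55^2.
Iterate m_{i+1} = d_i*a_i - m_i, d_{i+1} = (2924 - m_{i+1}^2)/d_i, a_{i+1} = floor((a_0 + m_{i+1})/d_{i+1}):
  m_1 = 1*54 - 0 = 54, d_1 = (2924 - 54^2)/1 = 8/1 = 8, a_1 = floor((54 + 54)/8) = 13.
  m_2 = 8*13 - 54 = 50, d_2 = (2924 - 50^2)/8 = 424/8 = 53, a_2 = floor((54 + 50)/53) = 1.
  m_3 = 53*1 - 50 = 3, d_3 = (2924 - 3^2)/53 = 2915/53 = 55, a_3 = floor((54 + 3)/55) = 1.
  m_4 = 55*1 - 3 = 52, d_4 = (2924 - 52^2)/55 = 220/55 = 4, a_4 = floor((54 + 52)/4) = 26.
  m_5 = 4*26 - 52 = 52, d_5 = (2924 - 52^2)/4 = 220/4 = 55, a_5 = floor((54 + 52)/55) = 1.
  m_6 = 55*1 - 52 = 3, d_6 = (2924 - 3^2)/55 = 2915/55 = 53, a_6 = floor((54 + 3)/53) = 1.
  m_7 = 53*1 - 3 = 50, d_7 = (2924 - 50^2)/53 = 424/53 = 8, a_7 = floor((54 + 50)/8) = 13.
  m_8 = 8*13 - 50 = 54, d_8 = (2924 - 54^2)/8 = 8/8 = 1, a_8 = floor((54 + 54)/1) = 108.
  m_9 = 1*108 - 54 = 54, d_9 = (2924 - 54^2)/1 = 8/1 = 8: (m_9, d_9) = (m_1, d_1) = (54, 8), so from here the quotients repeat a_1, ..., a_8; the period length is 8.
Hence the expansion of sqrt(2924) is a_0 = 54 followed by the repeating block 13, 1, 1, 26, 1, 1, 13, 108 (period 8).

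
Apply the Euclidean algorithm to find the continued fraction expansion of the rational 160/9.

[17; 1, 3, 2]

Run the Euclidean algorithm on 160 and 9; the successive quotients are the partial quotients a_0, a_1, ... (each step inverts the fractional part left over by the previous one):
  160 = 17*9 + 7, so a_0 = 17.
  9 = 1*7 + 2, so a_1 = 1.
  7 = 3*2 + 1, so a_2 = 3.
  2 = 2*1 + 0, so a_3 = 2.
The remainder reaches 0 after 4 divisions, so the expansion has 4 partial quotients, read off in order.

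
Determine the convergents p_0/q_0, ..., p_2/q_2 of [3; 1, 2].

Using the convergent recurrence p_i = a_i*p_{i-1} + p_{i-2}, q_i = a_i*q_{i-1} + q_{i-2} with p_{-2}=0, p_{-1}=1, q_{-2}=1, q_{-1}=0:
  i=0: a_0=3, p_0 = 3*1 + 0 = 3, q_0 = 3*0 + 1 = 1.
  i=1: a_1=1, p_1 = 1*3 + 1 = 4, q_1 = 1*1 + 0 = 1.
  i=2: a_2=2, p_2 = 2*4 + 3 = 11, q_2 = 2*1 + 1 = 3.

3/1, 4/1, 11/3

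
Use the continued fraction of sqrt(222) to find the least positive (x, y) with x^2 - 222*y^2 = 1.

(x, y) = (149, 10)

First expand sqrt(222) as a continued fraction. With x_i = (sqrt(222) + m_i)/d_i and (m_0, d_0) = (0, 1): a_0 = floor(sqrt(222)) = 14, since 14^2 = 196 <= 222 < 225 = 15^2.
Iterate m_{i+1} = d_i*a_i - m_i, d_{i+1} = (222 - m_{i+1}^2)/d_i, a_{i+1} = floor((a_0 + m_{i+1})/d_{i+1}):
  m_1 = 1*14 - 0 = 14, d_1 = (222 - 14^2)/1 = 26/1 = 26, a_1 = floor((14 + 14)/26) = 1.
  m_2 = 26*1 - 14 = 12, d_2 = (222 - 12^2)/26 = 78/26 = 3, a_2 = floor((14 + 12)/3) = 8.
  m_3 = 3*8 - 12 = 12, d_3 = (222 - 12^2)/3 = 78/3 = 26, a_3 = floor((14 + 12)/26) = 1.
  m_4 = 26*1 - 12 = 14, d_4 = (222 - 14^2)/26 = 26/26 = 1, a_4 = floor((14 + 14)/1) = 28.
  m_5 = 1*28 - 14 = 14, d_5 = (222 - 14^2)/1 = 26/1 = 26: (m_5, d_5) = (m_1, d_1) = (14, 26), so from here the quotients repeat a_1, ..., a_4; the period length is 4.
So sqrt(222) = [14; (1, 8, 1, 28)] with period length k = 4.
k is even, so the fundamental solution of x^2 - 222y^2 = 1 is (p_{k-1}, q_{k-1}) = (p_3, q_3); compute convergents through index 3.
Convergents (p_i = a_i*p_{i-1} + p_{i-2}, q_i = a_i*q_{i-1} + q_{i-2} with p_{-2}=0, p_{-1}=1, q_{-2}=1, q_{-1}=0):
  i=0: a_0=14, p_0 = 14*1 + 0 = 14, q_0 = 14*0 + 1 = 1.
  i=1: a_1=1, p_1 = 1*14 + 1 = 15, q_1 = 1*1 + 0 = 1.
  i=2: a_2=8, p_2 = 8*15 + 14 = 134, q_2 = 8*1 + 1 = 9.
  i=3: a_3=1, p_3 = 1*134 + 15 = 149, q_3 = 1*9 + 1 = 10.
Check: 149^2 - 222*10^2 = 22201 - 22200 = 1, so (x, y) = (149, 10) solves the equation, and by the theorem it is the least positive solution.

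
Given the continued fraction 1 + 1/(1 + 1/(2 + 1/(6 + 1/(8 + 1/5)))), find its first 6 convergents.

1/1, 2/1, 5/3, 32/19, 261/155, 1337/794

Using the convergent recurrence p_i = a_i*p_{i-1} + p_{i-2}, q_i = a_i*q_{i-1} + q_{i-2} with p_{-2}=0, p_{-1}=1, q_{-2}=1, q_{-1}=0:
  i=0: a_0=1, p_0 = 1*1 + 0 = 1, q_0 = 1*0 + 1 = 1.
  i=1: a_1=1, p_1 = 1*1 + 1 = 2, q_1 = 1*1 + 0 = 1.
  i=2: a_2=2, p_2 = 2*2 + 1 = 5, q_2 = 2*1 + 1 = 3.
  i=3: a_3=6, p_3 = 6*5 + 2 = 32, q_3 = 6*3 + 1 = 19.
  i=4: a_4=8, p_4 = 8*32 + 5 = 261, q_4 = 8*19 + 3 = 155.
  i=5: a_5=5, p_5 = 5*261 + 32 = 1337, q_5 = 5*155 + 19 = 794.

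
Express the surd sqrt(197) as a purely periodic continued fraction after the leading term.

[14; (28)]

Write x_i = (sqrt(197) + m_i)/d_i with (m_0, d_0) = (0, 1). a_0 = floor(sqrt(197)) = 14, since 14^2 = 196 <= 197 < 225 = 15^2.
Iterate m_{i+1} = d_i*a_i - m_i, d_{i+1} = (197 - m_{i+1}^2)/d_i, a_{i+1} = floor((a_0 + m_{i+1})/d_{i+1}):
  m_1 = 1*14 - 0 = 14, d_1 = (197 - 14^2)/1 = 1/1 = 1, a_1 = floor((14 + 14)/1) = 28.
  m_2 = 1*28 - 14 = 14, d_2 = (197 - 14^2)/1 = 1/1 = 1: (m_2, d_2) = (m_1, d_1) = (14, 1), so from here the quotient a_1 repeats; the period length is 1.
Hence the expansion of sqrt(197) is a_0 = 14 followed by the repeating block 28 (period 1).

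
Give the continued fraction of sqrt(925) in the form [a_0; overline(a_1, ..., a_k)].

[30; overline(2, 2, 2, 2, 60)]

Write x_i = (sqrt(925) + m_i)/d_i with (m_0, d_0) = (0, 1). a_0 = floor(sqrt(925)) = 30, since 30^2 = 900 <= 925 < 961 = 31^2.
Iterate m_{i+1} = d_i*a_i - m_i, d_{i+1} = (925 - m_{i+1}^2)/d_i, a_{i+1} = floor((a_0 + m_{i+1})/d_{i+1}):
  m_1 = 1*30 - 0 = 30, d_1 = (925 - 30^2)/1 = 25/1 = 25, a_1 = floor((30 + 30)/25) = 2.
  m_2 = 25*2 - 30 = 20, d_2 = (925 - 20^2)/25 = 525/25 = 21, a_2 = floor((30 + 20)/21) = 2.
  m_3 = 21*2 - 20 = 22, d_3 = (925 - 22^2)/21 = 441/21 = 21, a_3 = floor((30 + 22)/21) = 2.
  m_4 = 21*2 - 22 = 20, d_4 = (925 - 20^2)/21 = 525/21 = 25, a_4 = floor((30 + 20)/25) = 2.
  m_5 = 25*2 - 20 = 30, d_5 = (925 - 30^2)/25 = 25/25 = 1, a_5 = floor((30 + 30)/1) = 60.
  m_6 = 1*60 - 30 = 30, d_6 = (925 - 30^2)/1 = 25/1 = 25: (m_6, d_6) = (m_1, d_1) = (30, 25), so from here the quotients repeat a_1, ..., a_5; the period length is 5.
Hence the expansion of sqrt(925) is a_0 = 30 followed by the repeating block 2, 2, 2, 2, 60 (period 5).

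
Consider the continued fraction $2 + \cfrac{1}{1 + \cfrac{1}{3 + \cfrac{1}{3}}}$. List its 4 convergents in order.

Using the convergent recurrence p_i = a_i*p_{i-1} + p_{i-2}, q_i = a_i*q_{i-1} + q_{i-2} with p_{-2}=0, p_{-1}=1, q_{-2}=1, q_{-1}=0:
  i=0: a_0=2, p_0 = 2*1 + 0 = 2, q_0 = 2*0 + 1 = 1.
  i=1: a_1=1, p_1 = 1*2 + 1 = 3, q_1 = 1*1 + 0 = 1.
  i=2: a_2=3, p_2 = 3*3 + 2 = 11, q_2 = 3*1 + 1 = 4.
  i=3: a_3=3, p_3 = 3*11 + 3 = 36, q_3 = 3*4 + 1 = 13.

2/1, 3/1, 11/4, 36/13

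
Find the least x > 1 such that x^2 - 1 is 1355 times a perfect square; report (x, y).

First expand sqrt(1355) as a continued fraction. With x_i = (sqrt(1355) + m_i)/d_i and (m_0, d_0) = (0, 1): a_0 = floor(sqrt(1355)) = 36, since 36^2 = 1296 <= 1355 < 1369 = 37^2.
Iterate m_{i+1} = d_i*a_i - m_i, d_{i+1} = (1355 - m_{i+1}^2)/d_i, a_{i+1} = floor((a_0 + m_{i+1})/d_{i+1}):
  m_1 = 1*36 - 0 = 36, d_1 = (1355 - 36^2)/1 = 59/1 = 59, a_1 = floor((36 + 36)/59) = 1.
  m_2 = 59*1 - 36 = 23, d_2 = (1355 - 23^2)/59 = 826/59 = 14, a_2 = floor((36 + 23)/14) = 4.
  m_3 = 14*4 - 23 = 33, d_3 = (1355 - 33^2)/14 = 266/14 = 19, a_3 = floor((36 + 33)/19) = 3.
  m_4 = 19*3 - 33 = 24, d_4 = (1355 - 24^2)/19 = 779/19 = 41, a_4 = floor((36 + 24)/41) = 1.
  m_5 = 41*1 - 24 = 17, d_5 = (1355 - 17^2)/41 = 1066/41 = 26, a_5 = floor((36 + 17)/26) = 2.
  m_6 = 26*2 - 17 = 35, d_6 = (1355 - 35^2)/26 = 130/26 = 5, a_6 = floor((36 + 35)/5) = 14.
  m_7 = 5*14 - 35 = 35, d_7 = (1355 - 35^2)/5 = 130/5 = 26, a_7 = floor((36 + 35)/26) = 2.
  m_8 = 26*2 - 35 = 17, d_8 = (1355 - 17^2)/26 = 1066/26 = 41, a_8 = floor((36 + 17)/41) = 1.
  m_9 = 41*1 - 17 = 24, d_9 = (1355 - 24^2)/41 = 779/41 = 19, a_9 = floor((36 + 24)/19) = 3.
  m_10 = 19*3 - 24 = 33, d_10 = (1355 - 33^2)/19 = 266/19 = 14, a_10 = floor((36 + 33)/14) = 4.
  m_11 = 14*4 - 33 = 23, d_11 = (1355 - 23^2)/14 = 826/14 = 59, a_11 = floor((36 + 23)/59) = 1.
  m_12 = 59*1 - 23 = 36, d_12 = (1355 - 36^2)/59 = 59/59 = 1, a_12 = floor((36 + 36)/1) = 72.
  m_13 = 1*72 - 36 = 36, d_13 = (1355 - 36^2)/1 = 59/1 = 59: (m_13, d_13) = (m_1, d_1) = (36, 59), so from here the quotients repeat a_1, ..., a_12; the period length is 12.
So sqrt(1355) = [36; (1, 4, 3, 1, 2, 14, 2, 1, 3, 4, 1, 72)] with period length k = 12.
k is even, so the fundamental solution of x^2 - 1355y^2 = 1 is (p_{k-1}, q_{k-1}) = (p_11, q_11); compute convergents through index 11.
Convergents (p_i = a_i*p_{i-1} + p_{i-2}, q_i = a_i*q_{i-1} + q_{i-2} with p_{-2}=0, p_{-1}=1, q_{-2}=1, q_{-1}=0):
  i=0: a_0=36, p_0 = 36*1 + 0 = 36, q_0 = 36*0 + 1 = 1.
  i=1: a_1=1, p_1 = 1*36 + 1 = 37, q_1 = 1*1 + 0 = 1.
  i=2: a_2=4, p_2 = 4*37 + 36 = 184, q_2 = 4*1 + 1 = 5.
  i=3: a_3=3, p_3 = 3*184 + 37 = 589, q_3 = 3*5 + 1 = 16.
  i=4: a_4=1, p_4 = 1*589 + 184 = 773, q_4 = 1*16 + 5 = 21.
  i=5: a_5=2, p_5 = 2*773 + 589 = 2135, q_5 = 2*21 + 16 = 58.
  i=6: a_6=14, p_6 = 14*2135 + 773 = 30663, q_6 = 14*58 + 21 = 833.
  i=7: a_7=2, p_7 = 2*30663 + 2135 = 63461, q_7 = 2*833 + 58 = 1724.
  i=8: a_8=1, p_8 = 1*63461 + 30663 = 94124, q_8 = 1*1724 + 833 = 2557.
  i=9: a_9=3, p_9 = 3*94124 + 63461 = 345833, q_9 = 3*2557 + 1724 = 9395.
  i=10: a_10=4, p_10 = 4*345833 + 94124 = 1477456, q_10 = 4*9395 + 2557 = 40137.
  i=11: a_11=1, p_11 = 1*1477456 + 345833 = 1823289, q_11 = 1*40137 + 9395 = 49532.
Check: 1823289^2 - 1355*49532^2 = 3324382777521 - 3324382777520 = 1, so (x, y) = (1823289, 49532) solves the equation, and by the theorem it is the least positive solution.

(x, y) = (1823289, 49532)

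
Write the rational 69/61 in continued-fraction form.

[1; 7, 1, 1, 1, 2]

Run the Euclidean algorithm on 69 and 61; the successive quotients are the partial quotients a_0, a_1, ... (each step inverts the fractional part left over by the previous one):
  69 = 1*61 + 8, so a_0 = 1.
  61 = 7*8 + 5, so a_1 = 7.
  8 = 1*5 + 3, so a_2 = 1.
  5 = 1*3 + 2, so a_3 = 1.
  3 = 1*2 + 1, so a_4 = 1.
  2 = 2*1 + 0, so a_5 = 2.
The remainder reaches 0 after 6 divisions, so the expansion has 6 partial quotients, read off in order.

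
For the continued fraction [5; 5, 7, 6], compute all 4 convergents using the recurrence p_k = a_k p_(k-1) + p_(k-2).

Using the convergent recurrence p_i = a_i*p_{i-1} + p_{i-2}, q_i = a_i*q_{i-1} + q_{i-2} with p_{-2}=0, p_{-1}=1, q_{-2}=1, q_{-1}=0:
  i=0: a_0=5, p_0 = 5*1 + 0 = 5, q_0 = 5*0 + 1 = 1.
  i=1: a_1=5, p_1 = 5*5 + 1 = 26, q_1 = 5*1 + 0 = 5.
  i=2: a_2=7, p_2 = 7*26 + 5 = 187, q_2 = 7*5 + 1 = 36.
  i=3: a_3=6, p_3 = 6*187 + 26 = 1148, q_3 = 6*36 + 5 = 221.

5/1, 26/5, 187/36, 1148/221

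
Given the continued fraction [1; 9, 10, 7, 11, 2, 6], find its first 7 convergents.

Using the convergent recurrence p_i = a_i*p_{i-1} + p_{i-2}, q_i = a_i*q_{i-1} + q_{i-2} with p_{-2}=0, p_{-1}=1, q_{-2}=1, q_{-1}=0:
  i=0: a_0=1, p_0 = 1*1 + 0 = 1, q_0 = 1*0 + 1 = 1.
  i=1: a_1=9, p_1 = 9*1 + 1 = 10, q_1 = 9*1 + 0 = 9.
  i=2: a_2=10, p_2 = 10*10 + 1 = 101, q_2 = 10*9 + 1 = 91.
  i=3: a_3=7, p_3 = 7*101 + 10 = 717, q_3 = 7*91 + 9 = 646.
  i=4: a_4=11, p_4 = 11*717 + 101 = 7988, q_4 = 11*646 + 91 = 7197.
  i=5: a_5=2, p_5 = 2*7988 + 717 = 16693, q_5 = 2*7197 + 646 = 15040.
  i=6: a_6=6, p_6 = 6*16693 + 7988 = 108146, q_6 = 6*15040 + 7197 = 97437.

1/1, 10/9, 101/91, 717/646, 7988/7197, 16693/15040, 108146/97437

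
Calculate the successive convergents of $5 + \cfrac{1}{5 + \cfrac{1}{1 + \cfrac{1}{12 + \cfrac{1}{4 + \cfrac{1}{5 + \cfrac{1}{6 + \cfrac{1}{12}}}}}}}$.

5/1, 26/5, 31/6, 398/77, 1623/314, 8513/1647, 52701/10196, 640925/123999

Using the convergent recurrence p_i = a_i*p_{i-1} + p_{i-2}, q_i = a_i*q_{i-1} + q_{i-2} with p_{-2}=0, p_{-1}=1, q_{-2}=1, q_{-1}=0:
  i=0: a_0=5, p_0 = 5*1 + 0 = 5, q_0 = 5*0 + 1 = 1.
  i=1: a_1=5, p_1 = 5*5 + 1 = 26, q_1 = 5*1 + 0 = 5.
  i=2: a_2=1, p_2 = 1*26 + 5 = 31, q_2 = 1*5 + 1 = 6.
  i=3: a_3=12, p_3 = 12*31 + 26 = 398, q_3 = 12*6 + 5 = 77.
  i=4: a_4=4, p_4 = 4*398 + 31 = 1623, q_4 = 4*77 + 6 = 314.
  i=5: a_5=5, p_5 = 5*1623 + 398 = 8513, q_5 = 5*314 + 77 = 1647.
  i=6: a_6=6, p_6 = 6*8513 + 1623 = 52701, q_6 = 6*1647 + 314 = 10196.
  i=7: a_7=12, p_7 = 12*52701 + 8513 = 640925, q_7 = 12*10196 + 1647 = 123999.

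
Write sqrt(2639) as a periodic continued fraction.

[51; (2, 1, 2, 3, 1, 2, 1, 3, 2, 1, 2, 102)]

Write x_i = (sqrt(2639) + m_i)/d_i with (m_0, d_0) = (0, 1). a_0 = floor(sqrt(2639)) = 51, since 51^2 = 2601 <= 2639 < 2704 = 52^2.
Iterate m_{i+1} = d_i*a_i - m_i, d_{i+1} = (2639 - m_{i+1}^2)/d_i, a_{i+1} = floor((a_0 + m_{i+1})/d_{i+1}):
  m_1 = 1*51 - 0 = 51, d_1 = (2639 - 51^2)/1 = 38/1 = 38, a_1 = floor((51 + 51)/38) = 2.
  m_2 = 38*2 - 51 = 25, d_2 = (2639 - 25^2)/38 = 2014/38 = 53, a_2 = floor((51 + 25)/53) = 1.
  m_3 = 53*1 - 25 = 28, d_3 = (2639 - 28^2)/53 = 1855/53 = 35, a_3 = floor((51 + 28)/35) = 2.
  m_4 = 35*2 - 28 = 42, d_4 = (2639 - 42^2)/35 = 875/35 = 25, a_4 = floor((51 + 42)/25) = 3.
  m_5 = 25*3 - 42 = 33, d_5 = (2639 - 33^2)/25 = 1550/25 = 62, a_5 = floor((51 + 33)/62) = 1.
  m_6 = 62*1 - 33 = 29, d_6 = (2639 - 29^2)/62 = 1798/62 = 29, a_6 = floor((51 + 29)/29) = 2.
  m_7 = 29*2 - 29 = 29, d_7 = (2639 - 29^2)/29 = 1798/29 = 62, a_7 = floor((51 + 29)/62) = 1.
  m_8 = 62*1 - 29 = 33, d_8 = (2639 - 33^2)/62 = 1550/62 = 25, a_8 = floor((51 + 33)/25) = 3.
  m_9 = 25*3 - 33 = 42, d_9 = (2639 - 42^2)/25 = 875/25 = 35, a_9 = floor((51 + 42)/35) = 2.
  m_10 = 35*2 - 42 = 28, d_10 = (2639 - 28^2)/35 = 1855/35 = 53, a_10 = floor((51 + 28)/53) = 1.
  m_11 = 53*1 - 28 = 25, d_11 = (2639 - 25^2)/53 = 2014/53 = 38, a_11 = floor((51 + 25)/38) = 2.
  m_12 = 38*2 - 25 = 51, d_12 = (2639 - 51^2)/38 = 38/38 = 1, a_12 = floor((51 + 51)/1) = 102.
  m_13 = 1*102 - 51 = 51, d_13 = (2639 - 51^2)/1 = 38/1 = 38: (m_13, d_13) = (m_1, d_1) = (51, 38), so from here the quotients repeat a_1, ..., a_12; the period length is 12.
Hence the expansion of sqrt(2639) is a_0 = 51 followed by the repeating block 2, 1, 2, 3, 1, 2, 1, 3, 2, 1, 2, 102 (period 12).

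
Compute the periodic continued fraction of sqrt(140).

[11; (1, 4, 1, 22)]

Write x_i = (sqrt(140) + m_i)/d_i with (m_0, d_0) = (0, 1). a_0 = floor(sqrt(140)) = 11, since 11^2 = 121 <= 140 < 144 = 12^2.
Iterate m_{i+1} = d_i*a_i - m_i, d_{i+1} = (140 - m_{i+1}^2)/d_i, a_{i+1} = floor((a_0 + m_{i+1})/d_{i+1}):
  m_1 = 1*11 - 0 = 11, d_1 = (140 - 11^2)/1 = 19/1 = 19, a_1 = floor((11 + 11)/19) = 1.
  m_2 = 19*1 - 11 = 8, d_2 = (140 - 8^2)/19 = 76/19 = 4, a_2 = floor((11 + 8)/4) = 4.
  m_3 = 4*4 - 8 = 8, d_3 = (140 - 8^2)/4 = 76/4 = 19, a_3 = floor((11 + 8)/19) = 1.
  m_4 = 19*1 - 8 = 11, d_4 = (140 - 11^2)/19 = 19/19 = 1, a_4 = floor((11 + 11)/1) = 22.
  m_5 = 1*22 - 11 = 11, d_5 = (140 - 11^2)/1 = 19/1 = 19: (m_5, d_5) = (m_1, d_1) = (11, 19), so from here the quotients repeat a_1, ..., a_4; the period length is 4.
Hence the expansion of sqrt(140) is a_0 = 11 followed by the repeating block 1, 4, 1, 22 (period 4).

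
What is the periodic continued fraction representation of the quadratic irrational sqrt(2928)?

[54; (9, 108)]

Write x_i = (sqrt(2928) + m_i)/d_i with (m_0, d_0) = (0, 1). a_0 = floor(sqrt(2928)) = 54, since 54^2 = 2916 <= 2928 < 3025 = 55^2.
Iterate m_{i+1} = d_i*a_i - m_i, d_{i+1} = (2928 - m_{i+1}^2)/d_i, a_{i+1} = floor((a_0 + m_{i+1})/d_{i+1}):
  m_1 = 1*54 - 0 = 54, d_1 = (2928 - 54^2)/1 = 12/1 = 12, a_1 = floor((54 + 54)/12) = 9.
  m_2 = 12*9 - 54 = 54, d_2 = (2928 - 54^2)/12 = 12/12 = 1, a_2 = floor((54 + 54)/1) = 108.
  m_3 = 1*108 - 54 = 54, d_3 = (2928 - 54^2)/1 = 12/1 = 12: (m_3, d_3) = (m_1, d_1) = (54, 12), so from here the quotients repeat a_1, a_2; the period length is 2.
Hence the expansion of sqrt(2928) is a_0 = 54 followed by the repeating block 9, 108 (period 2).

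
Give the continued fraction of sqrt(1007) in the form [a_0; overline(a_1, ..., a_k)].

[31; overline(1, 2, 1, 2, 1, 62)]

Write x_i = (sqrt(1007) + m_i)/d_i with (m_0, d_0) = (0, 1). a_0 = floor(sqrt(1007)) = 31, since 31^2 = 961 <= 1007 < 1024 = 32^2.
Iterate m_{i+1} = d_i*a_i - m_i, d_{i+1} = (1007 - m_{i+1}^2)/d_i, a_{i+1} = floor((a_0 + m_{i+1})/d_{i+1}):
  m_1 = 1*31 - 0 = 31, d_1 = (1007 - 31^2)/1 = 46/1 = 46, a_1 = floor((31 + 31)/46) = 1.
  m_2 = 46*1 - 31 = 15, d_2 = (1007 - 15^2)/46 = 782/46 = 17, a_2 = floor((31 + 15)/17) = 2.
  m_3 = 17*2 - 15 = 19, d_3 = (1007 - 19^2)/17 = 646/17 = 38, a_3 = floor((31 + 19)/38) = 1.
  m_4 = 38*1 - 19 = 19, d_4 = (1007 - 19^2)/38 = 646/38 = 17, a_4 = floor((31 + 19)/17) = 2.
  m_5 = 17*2 - 19 = 15, d_5 = (1007 - 15^2)/17 = 782/17 = 46, a_5 = floor((31 + 15)/46) = 1.
  m_6 = 46*1 - 15 = 31, d_6 = (1007 - 31^2)/46 = 46/46 = 1, a_6 = floor((31 + 31)/1) = 62.
  m_7 = 1*62 - 31 = 31, d_7 = (1007 - 31^2)/1 = 46/1 = 46: (m_7, d_7) = (m_1, d_1) = (31, 46), so from here the quotients repeat a_1, ..., a_6; the period length is 6.
Hence the expansion of sqrt(1007) is a_0 = 31 followed by the repeating block 1, 2, 1, 2, 1, 62 (period 6).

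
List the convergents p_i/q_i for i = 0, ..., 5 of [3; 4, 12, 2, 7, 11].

3/1, 13/4, 159/49, 331/102, 2476/763, 27567/8495

Using the convergent recurrence p_i = a_i*p_{i-1} + p_{i-2}, q_i = a_i*q_{i-1} + q_{i-2} with p_{-2}=0, p_{-1}=1, q_{-2}=1, q_{-1}=0:
  i=0: a_0=3, p_0 = 3*1 + 0 = 3, q_0 = 3*0 + 1 = 1.
  i=1: a_1=4, p_1 = 4*3 + 1 = 13, q_1 = 4*1 + 0 = 4.
  i=2: a_2=12, p_2 = 12*13 + 3 = 159, q_2 = 12*4 + 1 = 49.
  i=3: a_3=2, p_3 = 2*159 + 13 = 331, q_3 = 2*49 + 4 = 102.
  i=4: a_4=7, p_4 = 7*331 + 159 = 2476, q_4 = 7*102 + 49 = 763.
  i=5: a_5=11, p_5 = 11*2476 + 331 = 27567, q_5 = 11*763 + 102 = 8495.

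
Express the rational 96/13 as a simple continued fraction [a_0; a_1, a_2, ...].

[7; 2, 1, 1, 2]

Run the Euclidean algorithm on 96 and 13; the successive quotients are the partial quotients a_0, a_1, ... (each step inverts the fractional part left over by the previous one):
  96 = 7*13 + 5, so a_0 = 7.
  13 = 2*5 + 3, so a_1 = 2.
  5 = 1*3 + 2, so a_2 = 1.
  3 = 1*2 + 1, so a_3 = 1.
  2 = 2*1 + 0, so a_4 = 2.
The remainder reaches 0 after 5 divisions, so the expansion has 5 partial quotients, read off in order.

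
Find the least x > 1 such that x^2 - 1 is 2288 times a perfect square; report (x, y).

(x, y) = (287, 6)

First expand sqrt(2288) as a continued fraction. With x_i = (sqrt(2288) + m_i)/d_i and (m_0, d_0) = (0, 1): a_0 = floor(sqrt(2288)) = 47, since 47^2 = 2209 <= 2288 < 2304 = 48^2.
Iterate m_{i+1} = d_i*a_i - m_i, d_{i+1} = (2288 - m_{i+1}^2)/d_i, a_{i+1} = floor((a_0 + m_{i+1})/d_{i+1}):
  m_1 = 1*47 - 0 = 47, d_1 = (2288 - 47^2)/1 = 79/1 = 79, a_1 = floor((47 + 47)/79) = 1.
  m_2 = 79*1 - 47 = 32, d_2 = (2288 - 32^2)/79 = 1264/79 = 16, a_2 = floor((47 + 32)/16) = 4.
  m_3 = 16*4 - 32 = 32, d_3 = (2288 - 32^2)/16 = 1264/16 = 79, a_3 = floor((47 + 32)/79) = 1.
  m_4 = 79*1 - 32 = 47, d_4 = (2288 - 47^2)/79 = 79/79 = 1, a_4 = floor((47 + 47)/1) = 94.
  m_5 = 1*94 - 47 = 47, d_5 = (2288 - 47^2)/1 = 79/1 = 79: (m_5, d_5) = (m_1, d_1) = (47, 79), so from here the quotients repeat a_1, ..., a_4; the period length is 4.
So sqrt(2288) = [47; (1, 4, 1, 94)] with period length k = 4.
k is even, so the fundamental solution of x^2 - 2288y^2 = 1 is (p_{k-1}, q_{k-1}) = (p_3, q_3); compute convergents through index 3.
Convergents (p_i = a_i*p_{i-1} + p_{i-2}, q_i = a_i*q_{i-1} + q_{i-2} with p_{-2}=0, p_{-1}=1, q_{-2}=1, q_{-1}=0):
  i=0: a_0=47, p_0 = 47*1 + 0 = 47, q_0 = 47*0 + 1 = 1.
  i=1: a_1=1, p_1 = 1*47 + 1 = 48, q_1 = 1*1 + 0 = 1.
  i=2: a_2=4, p_2 = 4*48 + 47 = 239, q_2 = 4*1 + 1 = 5.
  i=3: a_3=1, p_3 = 1*239 + 48 = 287, q_3 = 1*5 + 1 = 6.
Check: 287^2 - 2288*6^2 = 82369 - 82368 = 1, so (x, y) = (287, 6) solves the equation, and by the theorem it is the least positive solution.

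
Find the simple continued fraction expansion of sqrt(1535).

[39; (5, 1, 1, 2, 2, 7, 2, 2, 1, 1, 5, 78)]

Write x_i = (sqrt(1535) + m_i)/d_i with (m_0, d_0) = (0, 1). a_0 = floor(sqrt(1535)) = 39, since 39^2 = 1521 <= 1535 < 1600 = 40^2.
Iterate m_{i+1} = d_i*a_i - m_i, d_{i+1} = (1535 - m_{i+1}^2)/d_i, a_{i+1} = floor((a_0 + m_{i+1})/d_{i+1}):
  m_1 = 1*39 - 0 = 39, d_1 = (1535 - 39^2)/1 = 14/1 = 14, a_1 = floor((39 + 39)/14) = 5.
  m_2 = 14*5 - 39 = 31, d_2 = (1535 - 31^2)/14 = 574/14 = 41, a_2 = floor((39 + 31)/41) = 1.
  m_3 = 41*1 - 31 = 10, d_3 = (1535 - 10^2)/41 = 1435/41 = 35, a_3 = floor((39 + 10)/35) = 1.
  m_4 = 35*1 - 10 = 25, d_4 = (1535 - 25^2)/35 = 910/35 = 26, a_4 = floor((39 + 25)/26) = 2.
  m_5 = 26*2 - 25 = 27, d_5 = (1535 - 27^2)/26 = 806/26 = 31, a_5 = floor((39 + 27)/31) = 2.
  m_6 = 31*2 - 27 = 35, d_6 = (1535 - 35^2)/31 = 310/31 = 10, a_6 = floor((39 + 35)/10) = 7.
  m_7 = 10*7 - 35 = 35, d_7 = (1535 - 35^2)/10 = 310/10 = 31, a_7 = floor((39 + 35)/31) = 2.
  m_8 = 31*2 - 35 = 27, d_8 = (1535 - 27^2)/31 = 806/31 = 26, a_8 = floor((39 + 27)/26) = 2.
  m_9 = 26*2 - 27 = 25, d_9 = (1535 - 25^2)/26 = 910/26 = 35, a_9 = floor((39 + 25)/35) = 1.
  m_10 = 35*1 - 25 = 10, d_10 = (1535 - 10^2)/35 = 1435/35 = 41, a_10 = floor((39 + 10)/41) = 1.
  m_11 = 41*1 - 10 = 31, d_11 = (1535 - 31^2)/41 = 574/41 = 14, a_11 = floor((39 + 31)/14) = 5.
  m_12 = 14*5 - 31 = 39, d_12 = (1535 - 39^2)/14 = 14/14 = 1, a_12 = floor((39 + 39)/1) = 78.
  m_13 = 1*78 - 39 = 39, d_13 = (1535 - 39^2)/1 = 14/1 = 14: (m_13, d_13) = (m_1, d_1) = (39, 14), so from here the quotients repeat a_1, ..., a_12; the period length is 12.
Hence the expansion of sqrt(1535) is a_0 = 39 followed by the repeating block 5, 1, 1, 2, 2, 7, 2, 2, 1, 1, 5, 78 (period 12).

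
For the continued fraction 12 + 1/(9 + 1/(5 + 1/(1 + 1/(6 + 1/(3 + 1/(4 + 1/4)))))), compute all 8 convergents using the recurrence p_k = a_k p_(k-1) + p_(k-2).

Using the convergent recurrence p_i = a_i*p_{i-1} + p_{i-2}, q_i = a_i*q_{i-1} + q_{i-2} with p_{-2}=0, p_{-1}=1, q_{-2}=1, q_{-1}=0:
  i=0: a_0=12, p_0 = 12*1 + 0 = 12, q_0 = 12*0 + 1 = 1.
  i=1: a_1=9, p_1 = 9*12 + 1 = 109, q_1 = 9*1 + 0 = 9.
  i=2: a_2=5, p_2 = 5*109 + 12 = 557, q_2 = 5*9 + 1 = 46.
  i=3: a_3=1, p_3 = 1*557 + 109 = 666, q_3 = 1*46 + 9 = 55.
  i=4: a_4=6, p_4 = 6*666 + 557 = 4553, q_4 = 6*55 + 46 = 376.
  i=5: a_5=3, p_5 = 3*4553 + 666 = 14325, q_5 = 3*376 + 55 = 1183.
  i=6: a_6=4, p_6 = 4*14325 + 4553 = 61853, q_6 = 4*1183 + 376 = 5108.
  i=7: a_7=4, p_7 = 4*61853 + 14325 = 261737, q_7 = 4*5108 + 1183 = 21615.

12/1, 109/9, 557/46, 666/55, 4553/376, 14325/1183, 61853/5108, 261737/21615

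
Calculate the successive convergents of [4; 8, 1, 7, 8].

Using the convergent recurrence p_i = a_i*p_{i-1} + p_{i-2}, q_i = a_i*q_{i-1} + q_{i-2} with p_{-2}=0, p_{-1}=1, q_{-2}=1, q_{-1}=0:
  i=0: a_0=4, p_0 = 4*1 + 0 = 4, q_0 = 4*0 + 1 = 1.
  i=1: a_1=8, p_1 = 8*4 + 1 = 33, q_1 = 8*1 + 0 = 8.
  i=2: a_2=1, p_2 = 1*33 + 4 = 37, q_2 = 1*8 + 1 = 9.
  i=3: a_3=7, p_3 = 7*37 + 33 = 292, q_3 = 7*9 + 8 = 71.
  i=4: a_4=8, p_4 = 8*292 + 37 = 2373, q_4 = 8*71 + 9 = 577.

4/1, 33/8, 37/9, 292/71, 2373/577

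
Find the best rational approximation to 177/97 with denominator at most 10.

Expand x = 177/97 as a continued fraction with the Euclidean algorithm:
  177 = 1*97 + 80, so a_0 = 1.
  97 = 1*80 + 17, so a_1 = 1.
  80 = 4*17 + 12, so a_2 = 4.
  17 = 1*12 + 5, so a_3 = 1.
  12 = 2*5 + 2, so a_4 = 2.
  5 = 2*2 + 1, so a_5 = 2.
  2 = 2*1 + 0, so a_6 = 2.
so x = [1; 1, 4, 1, 2, 2, 2].
Convergents (p_i = a_i*p_{i-1} + p_{i-2}, q_i = a_i*q_{i-1} + q_{i-2} with p_{-2}=0, p_{-1}=1, q_{-2}=1, q_{-1}=0), until the denominator exceeds 10:
  i=0: a_0=1, p_0 = 1*1 + 0 = 1, q_0 = 1*0 + 1 = 1.
  i=1: a_1=1, p_1 = 1*1 + 1 = 2, q_1 = 1*1 + 0 = 1.
  i=2: a_2=4, p_2 = 4*2 + 1 = 9, q_2 = 4*1 + 1 = 5.
  i=3: a_3=1, p_3 = 1*9 + 2 = 11, q_3 = 1*5 + 1 = 6.
  i=4: a_4=2, p_4 = 2*11 + 9 = 31, q_4 = 2*6 + 5 = 17.
q_4 = 17 > 10, so the last convergent with denominator <= 10 is p_3/q_3 = 11/6.
The closest fraction with denominator <= 10 is either p_3/q_3 or the intermediate fraction (k*p_3 + p_2)/(k*q_3 + q_2) with the largest k >= 1 whose denominator stays <= 10; these approach x as k grows, and every other convergent or intermediate fraction in range is farther away.
Largest k: floor((10 - q_2)/q_3) = floor((10 - 5)/6) = 0.
Since k = 0, no intermediate fraction beyond p_3/q_3 has denominator <= 10, so the convergent 11/6 is the closest (its error is |177*6 - 11*97|/(97*6) = 5/582).

11/6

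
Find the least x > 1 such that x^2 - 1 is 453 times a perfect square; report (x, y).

First expand sqrt(453) as a continued fraction. With x_i = (sqrt(453) + m_i)/d_i and (m_0, d_0) = (0, 1): a_0 = floor(sqrt(453)) = 21, since 21^2 = 441 <= 453 < 484 = 22^2.
Iterate m_{i+1} = d_i*a_i - m_i, d_{i+1} = (453 - m_{i+1}^2)/d_i, a_{i+1} = floor((a_0 + m_{i+1})/d_{i+1}):
  m_1 = 1*21 - 0 = 21, d_1 = (453 - 21^2)/1 = 12/1 = 12, a_1 = floor((21 + 21)/12) = 3.
  m_2 = 12*3 - 21 = 15, d_2 = (453 - 15^2)/12 = 228/12 = 19, a_2 = floor((21 + 15)/19) = 1.
  m_3 = 19*1 - 15 = 4, d_3 = (453 - 4^2)/19 = 437/19 = 23, a_3 = floor((21 + 4)/23) = 1.
  m_4 = 23*1 - 4 = 19, d_4 = (453 - 19^2)/23 = 92/23 = 4, a_4 = floor((21 + 19)/4) = 10.
  m_5 = 4*10 - 19 = 21, d_5 = (453 - 21^2)/4 = 12/4 = 3, a_5 = floor((21 + 21)/3) = 14.
  m_6 = 3*14 - 21 = 21, d_6 = (453 - 21^2)/3 = 12/3 = 4, a_6 = floor((21 + 21)/4) = 10.
  m_7 = 4*10 - 21 = 19, d_7 = (453 - 19^2)/4 = 92/4 = 23, a_7 = floor((21 + 19)/23) = 1.
  m_8 = 23*1 - 19 = 4, d_8 = (453 - 4^2)/23 = 437/23 = 19, a_8 = floor((21 + 4)/19) = 1.
  m_9 = 19*1 - 4 = 15, d_9 = (453 - 15^2)/19 = 228/19 = 12, a_9 = floor((21 + 15)/12) = 3.
  m_10 = 12*3 - 15 = 21, d_10 = (453 - 21^2)/12 = 12/12 = 1, a_10 = floor((21 + 21)/1) = 42.
  m_11 = 1*42 - 21 = 21, d_11 = (453 - 21^2)/1 = 12/1 = 12: (m_11, d_11) = (m_1, d_1) = (21, 12), so from here the quotients repeat a_1, ..., a_10; the period length is 10.
So sqrt(453) = [21; (3, 1, 1, 10, 14, 10, 1, 1, 3, 42)] with period length k = 10.
k is even, so the fundamental solution of x^2 - 453y^2 = 1 is (p_{k-1}, q_{k-1}) = (p_9, q_9); compute convergents through index 9.
Convergents (p_i = a_i*p_{i-1} + p_{i-2}, q_i = a_i*q_{i-1} + q_{i-2} with p_{-2}=0, p_{-1}=1, q_{-2}=1, q_{-1}=0):
  i=0: a_0=21, p_0 = 21*1 + 0 = 21, q_0 = 21*0 + 1 = 1.
  i=1: a_1=3, p_1 = 3*21 + 1 = 64, q_1 = 3*1 + 0 = 3.
  i=2: a_2=1, p_2 = 1*64 + 21 = 85, q_2 = 1*3 + 1 = 4.
  i=3: a_3=1, p_3 = 1*85 + 64 = 149, q_3 = 1*4 + 3 = 7.
  i=4: a_4=10, p_4 = 10*149 + 85 = 1575, q_4 = 10*7 + 4 = 74.
  i=5: a_5=14, p_5 = 14*1575 + 149 = 22199, q_5 = 14*74 + 7 = 1043.
  i=6: a_6=10, p_6 = 10*22199 + 1575 = 223565, q_6 = 10*1043 + 74 = 10504.
  i=7: a_7=1, p_7 = 1*223565 + 22199 = 245764, q_7 = 1*10504 + 1043 = 11547.
  i=8: a_8=1, p_8 = 1*245764 + 223565 = 469329, q_8 = 1*11547 + 10504 = 22051.
  i=9: a_9=3, p_9 = 3*469329 + 245764 = 1653751, q_9 = 3*22051 + 11547 = 77700.
Check: 1653751^2 - 453*77700^2 = 2734892370001 - 2734892370000 = 1, so (x, y) = (1653751, 77700) solves the equation, and by the theorem it is the least positive solution.

(x, y) = (1653751, 77700)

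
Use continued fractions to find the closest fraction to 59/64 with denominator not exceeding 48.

35/38

Expand x = 59/64 as a continued fraction with the Euclidean algorithm:
  59 = 0*64 + 59, so a_0 = 0.
  64 = 1*59 + 5, so a_1 = 1.
  59 = 11*5 + 4, so a_2 = 11.
  5 = 1*4 + 1, so a_3 = 1.
  4 = 4*1 + 0, so a_4 = 4.
so x = [0; 1, 11, 1, 4].
Convergents (p_i = a_i*p_{i-1} + p_{i-2}, q_i = a_i*q_{i-1} + q_{i-2} with p_{-2}=0, p_{-1}=1, q_{-2}=1, q_{-1}=0), until the denominator exceeds 48:
  i=0: a_0=0, p_0 = 0*1 + 0 = 0, q_0 = 0*0 + 1 = 1.
  i=1: a_1=1, p_1 = 1*0 + 1 = 1, q_1 = 1*1 + 0 = 1.
  i=2: a_2=11, p_2 = 11*1 + 0 = 11, q_2 = 11*1 + 1 = 12.
  i=3: a_3=1, p_3 = 1*11 + 1 = 12, q_3 = 1*12 + 1 = 13.
  i=4: a_4=4, p_4 = 4*12 + 11 = 59, q_4 = 4*13 + 12 = 64.
q_4 = 64 > 48, so the last convergent with denominator <= 48 is p_3/q_3 = 12/13.
The closest fraction with denominator <= 48 is either p_3/q_3 or the intermediate fraction (k*p_3 + p_2)/(k*q_3 + q_2) with the largest k >= 1 whose denominator stays <= 48; these approach x as k grows, and every other convergent or intermediate fraction in range is farther away.
Largest k: floor((48 - q_2)/q_3) = floor((48 - 12)/13) = 2.
That gives (2*12 + 11)/(2*13 + 12) = 35/38.
Compare the errors: |x - 12/13| = |59*13 - 12*64|/(64*13) = 1/832, and |x - 35/38| = |59*38 - 35*64|/(64*38) = 2/2432.
Cross-multiplying, 2*832 = 1664 < 2432 = 1*2432, so 2/2432 is smaller: the intermediate fraction 35/38 is closer to x than 12/13.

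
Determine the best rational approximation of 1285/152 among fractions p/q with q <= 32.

93/11

Expand x = 1285/152 as a continued fraction with the Euclidean algorithm:
  1285 = 8*152 + 69, so a_0 = 8.
  152 = 2*69 + 14, so a_1 = 2.
  69 = 4*14 + 13, so a_2 = 4.
  14 = 1*13 + 1, so a_3 = 1.
  13 = 13*1 + 0, so a_4 = 13.
so x = [8; 2, 4, 1, 13].
Convergents (p_i = a_i*p_{i-1} + p_{i-2}, q_i = a_i*q_{i-1} + q_{i-2} with p_{-2}=0, p_{-1}=1, q_{-2}=1, q_{-1}=0), until the denominator exceeds 32:
  i=0: a_0=8, p_0 = 8*1 + 0 = 8, q_0 = 8*0 + 1 = 1.
  i=1: a_1=2, p_1 = 2*8 + 1 = 17, q_1 = 2*1 + 0 = 2.
  i=2: a_2=4, p_2 = 4*17 + 8 = 76, q_2 = 4*2 + 1 = 9.
  i=3: a_3=1, p_3 = 1*76 + 17 = 93, q_3 = 1*9 + 2 = 11.
  i=4: a_4=13, p_4 = 13*93 + 76 = 1285, q_4 = 13*11 + 9 = 152.
q_4 = 152 > 32, so the last convergent with denominator <= 32 is p_3/q_3 = 93/11.
The closest fraction with denominator <= 32 is either p_3/q_3 or the intermediate fraction (k*p_3 + p_2)/(k*q_3 + q_2) with the largest k >= 1 whose denominator stays <= 32; these approach x as k grows, and every other convergent or intermediate fraction in range is farther away.
Largest k: floor((32 - q_2)/q_3) = floor((32 - 9)/11) = 2.
That gives (2*93 + 76)/(2*11 + 9) = 262/31.
Compare the errors: |x - 93/11| = |1285*11 - 93*152|/(152*11) = 1/1672, and |x - 262/31| = |1285*31 - 262*152|/(152*31) = 11/4712.
Cross-multiplying, 1*4712 = 4712 < 18392 = 11*1672, so 1/1672 is smaller: the convergent 93/11 is closer to x than 262/31.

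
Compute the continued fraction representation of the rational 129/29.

Run the Euclidean algorithm on 129 and 29; the successive quotients are the partial quotients a_0, a_1, ... (each step inverts the fractional part left over by the previous one):
  129 = 4*29 + 13, so a_0 = 4.
  29 = 2*13 + 3, so a_1 = 2.
  13 = 4*3 + 1, so a_2 = 4.
  3 = 3*1 + 0, so a_3 = 3.
The remainder reaches 0 after 4 divisions, so the expansion has 4 partial quotients, read off in order.

[4; 2, 4, 3]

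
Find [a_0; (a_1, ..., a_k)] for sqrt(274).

[16; (1, 1, 4, 4, 1, 1, 32)]

Write x_i = (sqrt(274) + m_i)/d_i with (m_0, d_0) = (0, 1). a_0 = floor(sqrt(274)) = 16, since 16^2 = 256 <= 274 < 289 = 17^2.
Iterate m_{i+1} = d_i*a_i - m_i, d_{i+1} = (274 - m_{i+1}^2)/d_i, a_{i+1} = floor((a_0 + m_{i+1})/d_{i+1}):
  m_1 = 1*16 - 0 = 16, d_1 = (274 - 16^2)/1 = 18/1 = 18, a_1 = floor((16 + 16)/18) = 1.
  m_2 = 18*1 - 16 = 2, d_2 = (274 - 2^2)/18 = 270/18 = 15, a_2 = floor((16 + 2)/15) = 1.
  m_3 = 15*1 - 2 = 13, d_3 = (274 - 13^2)/15 = 105/15 = 7, a_3 = floor((16 + 13)/7) = 4.
  m_4 = 7*4 - 13 = 15, d_4 = (274 - 15^2)/7 = 49/7 = 7, a_4 = floor((16 + 15)/7) = 4.
  m_5 = 7*4 - 15 = 13, d_5 = (274 - 13^2)/7 = 105/7 = 15, a_5 = floor((16 + 13)/15) = 1.
  m_6 = 15*1 - 13 = 2, d_6 = (274 - 2^2)/15 = 270/15 = 18, a_6 = floor((16 + 2)/18) = 1.
  m_7 = 18*1 - 2 = 16, d_7 = (274 - 16^2)/18 = 18/18 = 1, a_7 = floor((16 + 16)/1) = 32.
  m_8 = 1*32 - 16 = 16, d_8 = (274 - 16^2)/1 = 18/1 = 18: (m_8, d_8) = (m_1, d_1) = (16, 18), so from here the quotients repeat a_1, ..., a_7; the period length is 7.
Hence the expansion of sqrt(274) is a_0 = 16 followed by the repeating block 1, 1, 4, 4, 1, 1, 32 (period 7).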